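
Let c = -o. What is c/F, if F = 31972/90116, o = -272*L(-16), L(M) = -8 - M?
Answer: 49023104/7993 ≈ 6133.3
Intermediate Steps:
o = -2176 (o = -272*(-8 - 1*(-16)) = -272*(-8 + 16) = -272*8 = -2176)
c = 2176 (c = -1*(-2176) = 2176)
F = 7993/22529 (F = 31972*(1/90116) = 7993/22529 ≈ 0.35479)
c/F = 2176/(7993/22529) = 2176*(22529/7993) = 49023104/7993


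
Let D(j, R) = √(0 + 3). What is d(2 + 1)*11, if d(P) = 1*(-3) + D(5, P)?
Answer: -33 + 11*√3 ≈ -13.947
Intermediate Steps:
D(j, R) = √3
d(P) = -3 + √3 (d(P) = 1*(-3) + √3 = -3 + √3)
d(2 + 1)*11 = (-3 + √3)*11 = -33 + 11*√3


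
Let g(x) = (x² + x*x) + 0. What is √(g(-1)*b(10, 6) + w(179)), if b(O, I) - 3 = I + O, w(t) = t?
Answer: √217 ≈ 14.731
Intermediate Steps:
g(x) = 2*x² (g(x) = (x² + x²) + 0 = 2*x² + 0 = 2*x²)
b(O, I) = 3 + I + O (b(O, I) = 3 + (I + O) = 3 + I + O)
√(g(-1)*b(10, 6) + w(179)) = √((2*(-1)²)*(3 + 6 + 10) + 179) = √((2*1)*19 + 179) = √(2*19 + 179) = √(38 + 179) = √217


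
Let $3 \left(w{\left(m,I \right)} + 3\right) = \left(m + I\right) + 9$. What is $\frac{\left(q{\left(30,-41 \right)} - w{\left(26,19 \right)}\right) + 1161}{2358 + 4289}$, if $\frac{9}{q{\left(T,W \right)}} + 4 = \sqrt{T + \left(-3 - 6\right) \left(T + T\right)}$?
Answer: $\frac{301380}{1748161} - \frac{9 i \sqrt{510}}{3496322} \approx 0.1724 - 5.8132 \cdot 10^{-5} i$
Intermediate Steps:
$w{\left(m,I \right)} = \frac{I}{3} + \frac{m}{3}$ ($w{\left(m,I \right)} = -3 + \frac{\left(m + I\right) + 9}{3} = -3 + \frac{\left(I + m\right) + 9}{3} = -3 + \frac{9 + I + m}{3} = -3 + \left(3 + \frac{I}{3} + \frac{m}{3}\right) = \frac{I}{3} + \frac{m}{3}$)
$q{\left(T,W \right)} = \frac{9}{-4 + \sqrt{17} \sqrt{- T}}$ ($q{\left(T,W \right)} = \frac{9}{-4 + \sqrt{T + \left(-3 - 6\right) \left(T + T\right)}} = \frac{9}{-4 + \sqrt{T - 9 \cdot 2 T}} = \frac{9}{-4 + \sqrt{T - 18 T}} = \frac{9}{-4 + \sqrt{- 17 T}} = \frac{9}{-4 + \sqrt{17} \sqrt{- T}}$)
$\frac{\left(q{\left(30,-41 \right)} - w{\left(26,19 \right)}\right) + 1161}{2358 + 4289} = \frac{\left(\frac{9}{-4 + \sqrt{17} \sqrt{\left(-1\right) 30}} - \left(\frac{1}{3} \cdot 19 + \frac{1}{3} \cdot 26\right)\right) + 1161}{2358 + 4289} = \frac{\left(\frac{9}{-4 + \sqrt{17} \sqrt{-30}} - \left(\frac{19}{3} + \frac{26}{3}\right)\right) + 1161}{6647} = \left(\left(\frac{9}{-4 + \sqrt{17} i \sqrt{30}} - 15\right) + 1161\right) \frac{1}{6647} = \left(\left(\frac{9}{-4 + i \sqrt{510}} - 15\right) + 1161\right) \frac{1}{6647} = \left(\left(-15 + \frac{9}{-4 + i \sqrt{510}}\right) + 1161\right) \frac{1}{6647} = \left(1146 + \frac{9}{-4 + i \sqrt{510}}\right) \frac{1}{6647} = \frac{1146}{6647} + \frac{9}{6647 \left(-4 + i \sqrt{510}\right)}$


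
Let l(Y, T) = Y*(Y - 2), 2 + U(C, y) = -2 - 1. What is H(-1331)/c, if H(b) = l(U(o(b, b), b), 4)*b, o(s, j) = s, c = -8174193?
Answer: 46585/8174193 ≈ 0.0056990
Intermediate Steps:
U(C, y) = -5 (U(C, y) = -2 + (-2 - 1) = -2 - 3 = -5)
l(Y, T) = Y*(-2 + Y)
H(b) = 35*b (H(b) = (-5*(-2 - 5))*b = (-5*(-7))*b = 35*b)
H(-1331)/c = (35*(-1331))/(-8174193) = -46585*(-1/8174193) = 46585/8174193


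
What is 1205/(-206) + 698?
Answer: 142583/206 ≈ 692.15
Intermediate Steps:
1205/(-206) + 698 = 1205*(-1/206) + 698 = -1205/206 + 698 = 142583/206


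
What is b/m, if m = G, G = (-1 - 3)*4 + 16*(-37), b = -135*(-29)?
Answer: -3915/608 ≈ -6.4391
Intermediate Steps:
b = 3915
G = -608 (G = -4*4 - 592 = -16 - 592 = -608)
m = -608
b/m = 3915/(-608) = 3915*(-1/608) = -3915/608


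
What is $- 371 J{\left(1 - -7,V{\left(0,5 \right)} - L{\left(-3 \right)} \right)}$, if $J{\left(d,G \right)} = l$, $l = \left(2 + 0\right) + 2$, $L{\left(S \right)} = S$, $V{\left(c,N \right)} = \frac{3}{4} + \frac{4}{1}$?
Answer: $-1484$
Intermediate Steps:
$V{\left(c,N \right)} = \frac{19}{4}$ ($V{\left(c,N \right)} = 3 \cdot \frac{1}{4} + 4 \cdot 1 = \frac{3}{4} + 4 = \frac{19}{4}$)
$l = 4$ ($l = 2 + 2 = 4$)
$J{\left(d,G \right)} = 4$
$- 371 J{\left(1 - -7,V{\left(0,5 \right)} - L{\left(-3 \right)} \right)} = \left(-371\right) 4 = -1484$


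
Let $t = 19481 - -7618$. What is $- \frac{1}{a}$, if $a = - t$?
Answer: $\frac{1}{27099} \approx 3.6902 \cdot 10^{-5}$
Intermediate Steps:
$t = 27099$ ($t = 19481 + 7618 = 27099$)
$a = -27099$ ($a = \left(-1\right) 27099 = -27099$)
$- \frac{1}{a} = - \frac{1}{-27099} = \left(-1\right) \left(- \frac{1}{27099}\right) = \frac{1}{27099}$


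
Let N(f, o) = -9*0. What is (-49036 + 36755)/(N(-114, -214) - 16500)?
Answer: 12281/16500 ≈ 0.74430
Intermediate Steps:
N(f, o) = 0
(-49036 + 36755)/(N(-114, -214) - 16500) = (-49036 + 36755)/(0 - 16500) = -12281/(-16500) = -12281*(-1/16500) = 12281/16500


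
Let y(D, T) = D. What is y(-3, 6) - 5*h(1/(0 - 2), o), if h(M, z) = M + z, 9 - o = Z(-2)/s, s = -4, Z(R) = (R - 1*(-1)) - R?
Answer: -187/4 ≈ -46.750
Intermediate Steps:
Z(R) = 1 (Z(R) = (R + 1) - R = (1 + R) - R = 1)
o = 37/4 (o = 9 - 1/(-4) = 9 - (-1)/4 = 9 - 1*(-¼) = 9 + ¼ = 37/4 ≈ 9.2500)
y(-3, 6) - 5*h(1/(0 - 2), o) = -3 - 5*(1/(0 - 2) + 37/4) = -3 - 5*(1/(-2) + 37/4) = -3 - 5*(-½ + 37/4) = -3 - 5*35/4 = -3 - 175/4 = -187/4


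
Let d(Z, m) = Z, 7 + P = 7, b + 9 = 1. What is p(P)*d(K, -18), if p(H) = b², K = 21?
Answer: 1344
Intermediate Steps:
b = -8 (b = -9 + 1 = -8)
P = 0 (P = -7 + 7 = 0)
p(H) = 64 (p(H) = (-8)² = 64)
p(P)*d(K, -18) = 64*21 = 1344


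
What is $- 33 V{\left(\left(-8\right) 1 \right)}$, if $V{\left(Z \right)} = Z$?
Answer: $264$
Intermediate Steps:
$- 33 V{\left(\left(-8\right) 1 \right)} = - 33 \left(\left(-8\right) 1\right) = \left(-33\right) \left(-8\right) = 264$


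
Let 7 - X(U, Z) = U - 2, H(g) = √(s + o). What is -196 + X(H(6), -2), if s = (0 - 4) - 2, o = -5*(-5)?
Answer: -187 - √19 ≈ -191.36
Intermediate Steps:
o = 25
s = -6 (s = -4 - 2 = -6)
H(g) = √19 (H(g) = √(-6 + 25) = √19)
X(U, Z) = 9 - U (X(U, Z) = 7 - (U - 2) = 7 - (-2 + U) = 7 + (2 - U) = 9 - U)
-196 + X(H(6), -2) = -196 + (9 - √19) = -187 - √19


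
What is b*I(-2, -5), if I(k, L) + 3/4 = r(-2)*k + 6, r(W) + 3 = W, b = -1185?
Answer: -72285/4 ≈ -18071.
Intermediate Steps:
r(W) = -3 + W
I(k, L) = 21/4 - 5*k (I(k, L) = -3/4 + ((-3 - 2)*k + 6) = -3/4 + (-5*k + 6) = -3/4 + (6 - 5*k) = 21/4 - 5*k)
b*I(-2, -5) = -1185*(21/4 - 5*(-2)) = -1185*(21/4 + 10) = -1185*61/4 = -72285/4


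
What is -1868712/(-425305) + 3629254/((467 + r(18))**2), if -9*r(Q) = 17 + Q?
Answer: 78745206562779/3694246864160 ≈ 21.316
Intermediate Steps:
r(Q) = -17/9 - Q/9 (r(Q) = -(17 + Q)/9 = -17/9 - Q/9)
-1868712/(-425305) + 3629254/((467 + r(18))**2) = -1868712/(-425305) + 3629254/((467 + (-17/9 - 1/9*18))**2) = -1868712*(-1/425305) + 3629254/((467 + (-17/9 - 2))**2) = 1868712/425305 + 3629254/((467 - 35/9)**2) = 1868712/425305 + 3629254/((4168/9)**2) = 1868712/425305 + 3629254/(17372224/81) = 1868712/425305 + 3629254*(81/17372224) = 1868712/425305 + 146984787/8686112 = 78745206562779/3694246864160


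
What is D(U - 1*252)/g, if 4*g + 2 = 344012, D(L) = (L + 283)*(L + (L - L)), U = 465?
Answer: 70432/57335 ≈ 1.2284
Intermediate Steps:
D(L) = L*(283 + L) (D(L) = (283 + L)*(L + 0) = (283 + L)*L = L*(283 + L))
g = 172005/2 (g = -½ + (¼)*344012 = -½ + 86003 = 172005/2 ≈ 86003.)
D(U - 1*252)/g = ((465 - 1*252)*(283 + (465 - 1*252)))/(172005/2) = ((465 - 252)*(283 + (465 - 252)))*(2/172005) = (213*(283 + 213))*(2/172005) = (213*496)*(2/172005) = 105648*(2/172005) = 70432/57335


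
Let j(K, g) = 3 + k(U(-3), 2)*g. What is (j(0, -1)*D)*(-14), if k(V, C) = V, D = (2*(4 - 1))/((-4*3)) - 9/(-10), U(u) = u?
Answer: -168/5 ≈ -33.600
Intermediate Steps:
D = ⅖ (D = (2*3)/(-12) - 9*(-⅒) = 6*(-1/12) + 9/10 = -½ + 9/10 = ⅖ ≈ 0.40000)
j(K, g) = 3 - 3*g
(j(0, -1)*D)*(-14) = ((3 - 3*(-1))*(⅖))*(-14) = ((3 + 3)*(⅖))*(-14) = (6*(⅖))*(-14) = (12/5)*(-14) = -168/5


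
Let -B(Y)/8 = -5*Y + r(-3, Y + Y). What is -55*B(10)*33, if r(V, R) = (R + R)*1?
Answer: -145200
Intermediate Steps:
r(V, R) = 2*R (r(V, R) = (2*R)*1 = 2*R)
B(Y) = 8*Y (B(Y) = -8*(-5*Y + 2*(Y + Y)) = -8*(-5*Y + 2*(2*Y)) = -8*(-5*Y + 4*Y) = -(-8)*Y = 8*Y)
-55*B(10)*33 = -440*10*33 = -55*80*33 = -4400*33 = -145200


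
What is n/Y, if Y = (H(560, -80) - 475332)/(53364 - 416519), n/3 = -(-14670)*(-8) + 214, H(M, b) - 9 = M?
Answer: -127626466890/474763 ≈ -2.6882e+5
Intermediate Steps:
H(M, b) = 9 + M
n = -351438 (n = 3*(-(-14670)*(-8) + 214) = 3*(-489*240 + 214) = 3*(-117360 + 214) = 3*(-117146) = -351438)
Y = 474763/363155 (Y = ((9 + 560) - 475332)/(53364 - 416519) = (569 - 475332)/(-363155) = -474763*(-1/363155) = 474763/363155 ≈ 1.3073)
n/Y = -351438/474763/363155 = -351438*363155/474763 = -127626466890/474763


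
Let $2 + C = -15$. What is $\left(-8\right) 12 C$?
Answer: $1632$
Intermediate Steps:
$C = -17$ ($C = -2 - 15 = -17$)
$\left(-8\right) 12 C = \left(-8\right) 12 \left(-17\right) = \left(-96\right) \left(-17\right) = 1632$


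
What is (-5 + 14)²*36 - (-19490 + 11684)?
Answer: 10722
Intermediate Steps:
(-5 + 14)²*36 - (-19490 + 11684) = 9²*36 - 1*(-7806) = 81*36 + 7806 = 2916 + 7806 = 10722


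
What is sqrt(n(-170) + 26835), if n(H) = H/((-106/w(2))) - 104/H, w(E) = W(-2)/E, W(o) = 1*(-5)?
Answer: sqrt(2178192160370)/9010 ≈ 163.80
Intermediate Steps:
W(o) = -5
w(E) = -5/E
n(H) = -104/H + 5*H/212 (n(H) = H/((-106/((-5/2)))) - 104/H = H/((-106/((-5*1/2)))) - 104/H = H/((-106/(-5/2))) - 104/H = H/((-106*(-2/5))) - 104/H = H/(212/5) - 104/H = H*(5/212) - 104/H = 5*H/212 - 104/H = -104/H + 5*H/212)
sqrt(n(-170) + 26835) = sqrt((-104/(-170) + (5/212)*(-170)) + 26835) = sqrt((-104*(-1/170) - 425/106) + 26835) = sqrt((52/85 - 425/106) + 26835) = sqrt(-30613/9010 + 26835) = sqrt(241752737/9010) = sqrt(2178192160370)/9010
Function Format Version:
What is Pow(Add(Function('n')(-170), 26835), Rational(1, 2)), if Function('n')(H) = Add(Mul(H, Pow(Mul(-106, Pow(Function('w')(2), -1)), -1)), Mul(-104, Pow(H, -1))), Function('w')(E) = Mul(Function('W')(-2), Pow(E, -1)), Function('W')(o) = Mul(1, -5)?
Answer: Mul(Rational(1, 9010), Pow(2178192160370, Rational(1, 2))) ≈ 163.80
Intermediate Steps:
Function('W')(o) = -5
Function('w')(E) = Mul(-5, Pow(E, -1))
Function('n')(H) = Add(Mul(-104, Pow(H, -1)), Mul(Rational(5, 212), H)) (Function('n')(H) = Add(Mul(H, Pow(Mul(-106, Pow(Mul(-5, Pow(2, -1)), -1)), -1)), Mul(-104, Pow(H, -1))) = Add(Mul(H, Pow(Mul(-106, Pow(Mul(-5, Rational(1, 2)), -1)), -1)), Mul(-104, Pow(H, -1))) = Add(Mul(H, Pow(Mul(-106, Pow(Rational(-5, 2), -1)), -1)), Mul(-104, Pow(H, -1))) = Add(Mul(H, Pow(Mul(-106, Rational(-2, 5)), -1)), Mul(-104, Pow(H, -1))) = Add(Mul(H, Pow(Rational(212, 5), -1)), Mul(-104, Pow(H, -1))) = Add(Mul(H, Rational(5, 212)), Mul(-104, Pow(H, -1))) = Add(Mul(Rational(5, 212), H), Mul(-104, Pow(H, -1))) = Add(Mul(-104, Pow(H, -1)), Mul(Rational(5, 212), H)))
Pow(Add(Function('n')(-170), 26835), Rational(1, 2)) = Pow(Add(Add(Mul(-104, Pow(-170, -1)), Mul(Rational(5, 212), -170)), 26835), Rational(1, 2)) = Pow(Add(Add(Mul(-104, Rational(-1, 170)), Rational(-425, 106)), 26835), Rational(1, 2)) = Pow(Add(Add(Rational(52, 85), Rational(-425, 106)), 26835), Rational(1, 2)) = Pow(Add(Rational(-30613, 9010), 26835), Rational(1, 2)) = Pow(Rational(241752737, 9010), Rational(1, 2)) = Mul(Rational(1, 9010), Pow(2178192160370, Rational(1, 2)))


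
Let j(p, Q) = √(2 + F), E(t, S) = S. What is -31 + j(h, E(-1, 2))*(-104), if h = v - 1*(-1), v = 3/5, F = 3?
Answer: -31 - 104*√5 ≈ -263.55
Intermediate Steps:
v = ⅗ (v = 3*(⅕) = ⅗ ≈ 0.60000)
h = 8/5 (h = ⅗ - 1*(-1) = ⅗ + 1 = 8/5 ≈ 1.6000)
j(p, Q) = √5 (j(p, Q) = √(2 + 3) = √5)
-31 + j(h, E(-1, 2))*(-104) = -31 + √5*(-104) = -31 - 104*√5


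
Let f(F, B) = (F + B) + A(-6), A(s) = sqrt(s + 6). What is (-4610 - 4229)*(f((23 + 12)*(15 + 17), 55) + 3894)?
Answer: -44804891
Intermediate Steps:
A(s) = sqrt(6 + s)
f(F, B) = B + F (f(F, B) = (F + B) + sqrt(6 - 6) = (B + F) + sqrt(0) = (B + F) + 0 = B + F)
(-4610 - 4229)*(f((23 + 12)*(15 + 17), 55) + 3894) = (-4610 - 4229)*((55 + (23 + 12)*(15 + 17)) + 3894) = -8839*((55 + 35*32) + 3894) = -8839*((55 + 1120) + 3894) = -8839*(1175 + 3894) = -8839*5069 = -44804891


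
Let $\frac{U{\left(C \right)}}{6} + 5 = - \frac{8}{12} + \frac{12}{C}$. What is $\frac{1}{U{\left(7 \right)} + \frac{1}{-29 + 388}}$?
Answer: $- \frac{2513}{59587} \approx -0.042174$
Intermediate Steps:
$U{\left(C \right)} = -34 + \frac{72}{C}$ ($U{\left(C \right)} = -30 + 6 \left(- \frac{8}{12} + \frac{12}{C}\right) = -30 + 6 \left(\left(-8\right) \frac{1}{12} + \frac{12}{C}\right) = -30 + 6 \left(- \frac{2}{3} + \frac{12}{C}\right) = -30 - \left(4 - \frac{72}{C}\right) = -34 + \frac{72}{C}$)
$\frac{1}{U{\left(7 \right)} + \frac{1}{-29 + 388}} = \frac{1}{\left(-34 + \frac{72}{7}\right) + \frac{1}{-29 + 388}} = \frac{1}{\left(-34 + 72 \cdot \frac{1}{7}\right) + \frac{1}{359}} = \frac{1}{\left(-34 + \frac{72}{7}\right) + \frac{1}{359}} = \frac{1}{- \frac{166}{7} + \frac{1}{359}} = \frac{1}{- \frac{59587}{2513}} = - \frac{2513}{59587}$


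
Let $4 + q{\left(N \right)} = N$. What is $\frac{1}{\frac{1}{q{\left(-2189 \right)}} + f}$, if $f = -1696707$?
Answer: $- \frac{2193}{3720878452} \approx -5.8938 \cdot 10^{-7}$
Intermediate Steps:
$q{\left(N \right)} = -4 + N$
$\frac{1}{\frac{1}{q{\left(-2189 \right)}} + f} = \frac{1}{\frac{1}{-4 - 2189} - 1696707} = \frac{1}{\frac{1}{-2193} - 1696707} = \frac{1}{- \frac{1}{2193} - 1696707} = \frac{1}{- \frac{3720878452}{2193}} = - \frac{2193}{3720878452}$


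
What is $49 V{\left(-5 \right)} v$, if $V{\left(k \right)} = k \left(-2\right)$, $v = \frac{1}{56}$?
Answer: $\frac{35}{4} \approx 8.75$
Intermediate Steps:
$v = \frac{1}{56} \approx 0.017857$
$V{\left(k \right)} = - 2 k$
$49 V{\left(-5 \right)} v = 49 \left(\left(-2\right) \left(-5\right)\right) \frac{1}{56} = 49 \cdot 10 \cdot \frac{1}{56} = 490 \cdot \frac{1}{56} = \frac{35}{4}$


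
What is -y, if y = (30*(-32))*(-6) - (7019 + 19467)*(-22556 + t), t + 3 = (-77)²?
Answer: -440467940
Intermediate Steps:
t = 5926 (t = -3 + (-77)² = -3 + 5929 = 5926)
y = 440467940 (y = (30*(-32))*(-6) - (7019 + 19467)*(-22556 + 5926) = -960*(-6) - 26486*(-16630) = 5760 - 1*(-440462180) = 5760 + 440462180 = 440467940)
-y = -1*440467940 = -440467940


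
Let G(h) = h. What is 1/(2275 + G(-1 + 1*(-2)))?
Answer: 1/2272 ≈ 0.00044014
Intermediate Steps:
1/(2275 + G(-1 + 1*(-2))) = 1/(2275 + (-1 + 1*(-2))) = 1/(2275 + (-1 - 2)) = 1/(2275 - 3) = 1/2272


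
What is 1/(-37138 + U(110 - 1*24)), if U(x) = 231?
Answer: -1/36907 ≈ -2.7095e-5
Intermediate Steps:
1/(-37138 + U(110 - 1*24)) = 1/(-37138 + 231) = 1/(-36907) = -1/36907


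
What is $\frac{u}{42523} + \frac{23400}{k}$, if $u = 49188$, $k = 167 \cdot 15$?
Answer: $\frac{74550276}{7101341} \approx 10.498$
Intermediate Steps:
$k = 2505$
$\frac{u}{42523} + \frac{23400}{k} = \frac{49188}{42523} + \frac{23400}{2505} = 49188 \cdot \frac{1}{42523} + 23400 \cdot \frac{1}{2505} = \frac{49188}{42523} + \frac{1560}{167} = \frac{74550276}{7101341}$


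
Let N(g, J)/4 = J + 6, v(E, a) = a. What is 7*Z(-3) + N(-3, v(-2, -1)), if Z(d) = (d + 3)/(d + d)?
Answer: 20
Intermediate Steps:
Z(d) = (3 + d)/(2*d) (Z(d) = (3 + d)/((2*d)) = (3 + d)*(1/(2*d)) = (3 + d)/(2*d))
N(g, J) = 24 + 4*J (N(g, J) = 4*(J + 6) = 4*(6 + J) = 24 + 4*J)
7*Z(-3) + N(-3, v(-2, -1)) = 7*((½)*(3 - 3)/(-3)) + (24 + 4*(-1)) = 7*((½)*(-⅓)*0) + (24 - 4) = 7*0 + 20 = 0 + 20 = 20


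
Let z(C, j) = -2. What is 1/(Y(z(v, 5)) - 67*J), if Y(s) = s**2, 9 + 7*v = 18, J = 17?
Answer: -1/1135 ≈ -0.00088106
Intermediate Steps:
v = 9/7 (v = -9/7 + (1/7)*18 = -9/7 + 18/7 = 9/7 ≈ 1.2857)
1/(Y(z(v, 5)) - 67*J) = 1/((-2)**2 - 67*17) = 1/(4 - 1139) = 1/(-1135) = -1/1135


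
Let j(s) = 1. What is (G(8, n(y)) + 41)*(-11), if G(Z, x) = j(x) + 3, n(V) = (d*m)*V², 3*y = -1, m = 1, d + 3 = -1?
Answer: -495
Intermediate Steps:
d = -4 (d = -3 - 1 = -4)
y = -⅓ (y = (⅓)*(-1) = -⅓ ≈ -0.33333)
n(V) = -4*V² (n(V) = (-4*1)*V² = -4*V²)
G(Z, x) = 4 (G(Z, x) = 1 + 3 = 4)
(G(8, n(y)) + 41)*(-11) = (4 + 41)*(-11) = 45*(-11) = -495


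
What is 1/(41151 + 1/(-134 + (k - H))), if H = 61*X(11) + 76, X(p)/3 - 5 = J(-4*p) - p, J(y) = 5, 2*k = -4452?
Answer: 2253/92713202 ≈ 2.4301e-5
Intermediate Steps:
k = -2226 (k = (1/2)*(-4452) = -2226)
X(p) = 30 - 3*p (X(p) = 15 + 3*(5 - p) = 15 + (15 - 3*p) = 30 - 3*p)
H = -107 (H = 61*(30 - 3*11) + 76 = 61*(30 - 33) + 76 = 61*(-3) + 76 = -183 + 76 = -107)
1/(41151 + 1/(-134 + (k - H))) = 1/(41151 + 1/(-134 + (-2226 - 1*(-107)))) = 1/(41151 + 1/(-134 + (-2226 + 107))) = 1/(41151 + 1/(-134 - 2119)) = 1/(41151 + 1/(-2253)) = 1/(41151 - 1/2253) = 1/(92713202/2253) = 2253/92713202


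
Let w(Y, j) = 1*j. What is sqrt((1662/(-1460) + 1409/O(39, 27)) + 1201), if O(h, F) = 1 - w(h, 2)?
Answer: I*sqrt(111449830)/730 ≈ 14.462*I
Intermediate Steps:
w(Y, j) = j
O(h, F) = -1 (O(h, F) = 1 - 1*2 = 1 - 2 = -1)
sqrt((1662/(-1460) + 1409/O(39, 27)) + 1201) = sqrt((1662/(-1460) + 1409/(-1)) + 1201) = sqrt((1662*(-1/1460) + 1409*(-1)) + 1201) = sqrt((-831/730 - 1409) + 1201) = sqrt(-1029401/730 + 1201) = sqrt(-152671/730) = I*sqrt(111449830)/730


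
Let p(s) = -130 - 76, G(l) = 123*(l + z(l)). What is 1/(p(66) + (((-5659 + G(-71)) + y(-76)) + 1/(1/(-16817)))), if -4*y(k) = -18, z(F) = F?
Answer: -2/80287 ≈ -2.4911e-5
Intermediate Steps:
y(k) = 9/2 (y(k) = -¼*(-18) = 9/2)
G(l) = 246*l (G(l) = 123*(l + l) = 123*(2*l) = 246*l)
p(s) = -206
1/(p(66) + (((-5659 + G(-71)) + y(-76)) + 1/(1/(-16817)))) = 1/(-206 + (((-5659 + 246*(-71)) + 9/2) + 1/(1/(-16817)))) = 1/(-206 + (((-5659 - 17466) + 9/2) + 1/(-1/16817))) = 1/(-206 + ((-23125 + 9/2) - 16817)) = 1/(-206 + (-46241/2 - 16817)) = 1/(-206 - 79875/2) = 1/(-80287/2) = -2/80287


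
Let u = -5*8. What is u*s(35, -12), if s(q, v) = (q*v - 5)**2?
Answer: -7225000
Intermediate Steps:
s(q, v) = (-5 + q*v)**2
u = -40
u*s(35, -12) = -40*(-5 + 35*(-12))**2 = -40*(-5 - 420)**2 = -40*(-425)**2 = -40*180625 = -7225000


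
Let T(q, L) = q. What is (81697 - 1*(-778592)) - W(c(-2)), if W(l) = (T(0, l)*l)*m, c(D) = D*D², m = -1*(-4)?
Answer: 860289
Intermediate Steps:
m = 4
c(D) = D³
W(l) = 0 (W(l) = (0*l)*4 = 0*4 = 0)
(81697 - 1*(-778592)) - W(c(-2)) = (81697 - 1*(-778592)) - 1*0 = (81697 + 778592) + 0 = 860289 + 0 = 860289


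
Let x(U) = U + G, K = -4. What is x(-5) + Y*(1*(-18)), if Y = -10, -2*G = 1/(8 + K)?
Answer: 1399/8 ≈ 174.88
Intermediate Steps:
G = -⅛ (G = -1/(2*(8 - 4)) = -½/4 = -½*¼ = -⅛ ≈ -0.12500)
x(U) = -⅛ + U (x(U) = U - ⅛ = -⅛ + U)
x(-5) + Y*(1*(-18)) = (-⅛ - 5) - 10*(-18) = -41/8 - 10*(-18) = -41/8 + 180 = 1399/8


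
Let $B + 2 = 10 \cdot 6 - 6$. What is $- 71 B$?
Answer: $-3692$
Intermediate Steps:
$B = 52$ ($B = -2 + \left(10 \cdot 6 - 6\right) = -2 + \left(60 - 6\right) = -2 + 54 = 52$)
$- 71 B = \left(-71\right) 52 = -3692$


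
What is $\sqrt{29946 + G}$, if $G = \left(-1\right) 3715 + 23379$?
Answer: $11 \sqrt{410} \approx 222.73$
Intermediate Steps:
$G = 19664$ ($G = -3715 + 23379 = 19664$)
$\sqrt{29946 + G} = \sqrt{29946 + 19664} = \sqrt{49610} = 11 \sqrt{410}$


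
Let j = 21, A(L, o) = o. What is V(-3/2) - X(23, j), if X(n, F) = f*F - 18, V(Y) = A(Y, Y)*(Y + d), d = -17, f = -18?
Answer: 1695/4 ≈ 423.75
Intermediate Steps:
V(Y) = Y*(-17 + Y) (V(Y) = Y*(Y - 17) = Y*(-17 + Y))
X(n, F) = -18 - 18*F (X(n, F) = -18*F - 18 = -18 - 18*F)
V(-3/2) - X(23, j) = (-3/2)*(-17 - 3/2) - (-18 - 18*21) = (-3*1/2)*(-17 - 3*1/2) - (-18 - 378) = -3*(-17 - 3/2)/2 - 1*(-396) = -3/2*(-37/2) + 396 = 111/4 + 396 = 1695/4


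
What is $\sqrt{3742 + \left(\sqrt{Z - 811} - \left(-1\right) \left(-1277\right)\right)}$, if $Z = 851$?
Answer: $\sqrt{2465 + 2 \sqrt{10}} \approx 49.712$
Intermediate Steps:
$\sqrt{3742 + \left(\sqrt{Z - 811} - \left(-1\right) \left(-1277\right)\right)} = \sqrt{3742 + \left(\sqrt{851 - 811} - \left(-1\right) \left(-1277\right)\right)} = \sqrt{3742 + \left(\sqrt{40} - 1277\right)} = \sqrt{3742 - \left(1277 - 2 \sqrt{10}\right)} = \sqrt{2465 + 2 \sqrt{10}}$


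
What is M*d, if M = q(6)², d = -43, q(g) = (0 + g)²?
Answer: -55728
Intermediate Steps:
q(g) = g²
M = 1296 (M = (6²)² = 36² = 1296)
M*d = 1296*(-43) = -55728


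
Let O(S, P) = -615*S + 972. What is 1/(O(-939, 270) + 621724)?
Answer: 1/1200181 ≈ 8.3321e-7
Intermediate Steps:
O(S, P) = 972 - 615*S
1/(O(-939, 270) + 621724) = 1/((972 - 615*(-939)) + 621724) = 1/((972 + 577485) + 621724) = 1/(578457 + 621724) = 1/1200181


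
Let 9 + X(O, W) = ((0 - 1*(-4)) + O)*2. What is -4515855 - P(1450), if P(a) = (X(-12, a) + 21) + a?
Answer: -4517301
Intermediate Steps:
X(O, W) = -1 + 2*O (X(O, W) = -9 + ((0 - 1*(-4)) + O)*2 = -9 + ((0 + 4) + O)*2 = -9 + (4 + O)*2 = -9 + (8 + 2*O) = -1 + 2*O)
P(a) = -4 + a (P(a) = ((-1 + 2*(-12)) + 21) + a = ((-1 - 24) + 21) + a = (-25 + 21) + a = -4 + a)
-4515855 - P(1450) = -4515855 - (-4 + 1450) = -4515855 - 1*1446 = -4515855 - 1446 = -4517301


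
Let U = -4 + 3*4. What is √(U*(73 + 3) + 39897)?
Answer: √40505 ≈ 201.26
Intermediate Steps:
U = 8 (U = -4 + 12 = 8)
√(U*(73 + 3) + 39897) = √(8*(73 + 3) + 39897) = √(8*76 + 39897) = √(608 + 39897) = √40505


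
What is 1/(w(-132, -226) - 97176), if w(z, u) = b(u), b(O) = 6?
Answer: -1/97170 ≈ -1.0291e-5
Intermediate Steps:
w(z, u) = 6
1/(w(-132, -226) - 97176) = 1/(6 - 97176) = 1/(-97170) = -1/97170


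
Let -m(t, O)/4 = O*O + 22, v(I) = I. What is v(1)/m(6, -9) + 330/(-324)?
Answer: -11357/11124 ≈ -1.0209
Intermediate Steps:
m(t, O) = -88 - 4*O² (m(t, O) = -4*(O*O + 22) = -4*(O² + 22) = -4*(22 + O²) = -88 - 4*O²)
v(1)/m(6, -9) + 330/(-324) = 1/(-88 - 4*(-9)²) + 330/(-324) = 1/(-88 - 4*81) + 330*(-1/324) = 1/(-88 - 324) - 55/54 = 1/(-412) - 55/54 = 1*(-1/412) - 55/54 = -1/412 - 55/54 = -11357/11124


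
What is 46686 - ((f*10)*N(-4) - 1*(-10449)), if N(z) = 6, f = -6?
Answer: 36597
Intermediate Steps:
46686 - ((f*10)*N(-4) - 1*(-10449)) = 46686 - (-6*10*6 - 1*(-10449)) = 46686 - (-60*6 + 10449) = 46686 - (-360 + 10449) = 46686 - 1*10089 = 46686 - 10089 = 36597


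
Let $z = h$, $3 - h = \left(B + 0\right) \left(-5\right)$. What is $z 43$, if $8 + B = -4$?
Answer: $-2451$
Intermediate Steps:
$B = -12$ ($B = -8 - 4 = -12$)
$h = -57$ ($h = 3 - \left(-12 + 0\right) \left(-5\right) = 3 - \left(-12\right) \left(-5\right) = 3 - 60 = -57$)
$z = -57$
$z 43 = \left(-57\right) 43 = -2451$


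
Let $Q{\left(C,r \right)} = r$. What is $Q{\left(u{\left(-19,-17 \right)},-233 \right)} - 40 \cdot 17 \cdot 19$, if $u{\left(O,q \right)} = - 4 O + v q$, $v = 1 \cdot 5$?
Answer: $-13153$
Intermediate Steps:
$v = 5$
$u{\left(O,q \right)} = - 4 O + 5 q$
$Q{\left(u{\left(-19,-17 \right)},-233 \right)} - 40 \cdot 17 \cdot 19 = -233 - 40 \cdot 17 \cdot 19 = -233 - 680 \cdot 19 = -233 - 12920 = -13153$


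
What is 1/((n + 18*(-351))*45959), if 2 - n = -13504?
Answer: 1/330353292 ≈ 3.0271e-9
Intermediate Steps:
n = 13506 (n = 2 - 1*(-13504) = 2 + 13504 = 13506)
1/((n + 18*(-351))*45959) = 1/((13506 + 18*(-351))*45959) = (1/45959)/(13506 - 6318) = (1/45959)/7188 = (1/7188)*(1/45959) = 1/330353292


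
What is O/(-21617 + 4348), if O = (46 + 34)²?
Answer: -6400/17269 ≈ -0.37061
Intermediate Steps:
O = 6400 (O = 80² = 6400)
O/(-21617 + 4348) = 6400/(-21617 + 4348) = 6400/(-17269) = 6400*(-1/17269) = -6400/17269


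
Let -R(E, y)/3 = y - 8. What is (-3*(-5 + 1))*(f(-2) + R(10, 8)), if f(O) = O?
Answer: -24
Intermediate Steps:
R(E, y) = 24 - 3*y (R(E, y) = -3*(y - 8) = -3*(-8 + y) = 24 - 3*y)
(-3*(-5 + 1))*(f(-2) + R(10, 8)) = (-3*(-5 + 1))*(-2 + (24 - 3*8)) = (-3*(-4))*(-2 + (24 - 24)) = 12*(-2 + 0) = 12*(-2) = -24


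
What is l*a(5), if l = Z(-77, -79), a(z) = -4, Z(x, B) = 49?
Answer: -196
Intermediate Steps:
l = 49
l*a(5) = 49*(-4) = -196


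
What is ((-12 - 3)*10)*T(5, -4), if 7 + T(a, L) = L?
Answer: 1650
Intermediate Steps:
T(a, L) = -7 + L
((-12 - 3)*10)*T(5, -4) = ((-12 - 3)*10)*(-7 - 4) = -15*10*(-11) = -150*(-11) = 1650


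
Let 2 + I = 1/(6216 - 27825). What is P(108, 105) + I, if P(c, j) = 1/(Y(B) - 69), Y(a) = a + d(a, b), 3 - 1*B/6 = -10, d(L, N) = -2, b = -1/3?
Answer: -40132/21609 ≈ -1.8572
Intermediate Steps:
b = -⅓ (b = -1*⅓ = -⅓ ≈ -0.33333)
B = 78 (B = 18 - 6*(-10) = 18 + 60 = 78)
Y(a) = -2 + a (Y(a) = a - 2 = -2 + a)
I = -43219/21609 (I = -2 + 1/(6216 - 27825) = -2 + 1/(-21609) = -2 - 1/21609 = -43219/21609 ≈ -2.0000)
P(c, j) = ⅐ (P(c, j) = 1/((-2 + 78) - 69) = 1/(76 - 69) = 1/7 = ⅐)
P(108, 105) + I = ⅐ - 43219/21609 = -40132/21609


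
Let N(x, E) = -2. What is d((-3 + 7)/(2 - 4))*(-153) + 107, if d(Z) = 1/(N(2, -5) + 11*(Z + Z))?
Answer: 5075/46 ≈ 110.33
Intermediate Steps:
d(Z) = 1/(-2 + 22*Z) (d(Z) = 1/(-2 + 11*(Z + Z)) = 1/(-2 + 11*(2*Z)) = 1/(-2 + 22*Z))
d((-3 + 7)/(2 - 4))*(-153) + 107 = (1/(2*(-1 + 11*((-3 + 7)/(2 - 4)))))*(-153) + 107 = (1/(2*(-1 + 11*(4/(-2)))))*(-153) + 107 = (1/(2*(-1 + 11*(4*(-½)))))*(-153) + 107 = (1/(2*(-1 + 11*(-2))))*(-153) + 107 = (1/(2*(-1 - 22)))*(-153) + 107 = ((½)/(-23))*(-153) + 107 = ((½)*(-1/23))*(-153) + 107 = -1/46*(-153) + 107 = 153/46 + 107 = 5075/46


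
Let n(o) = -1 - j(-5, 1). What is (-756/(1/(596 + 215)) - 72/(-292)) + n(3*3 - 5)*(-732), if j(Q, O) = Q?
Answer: -44971194/73 ≈ -6.1604e+5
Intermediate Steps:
n(o) = 4 (n(o) = -1 - 1*(-5) = -1 + 5 = 4)
(-756/(1/(596 + 215)) - 72/(-292)) + n(3*3 - 5)*(-732) = (-756/(1/(596 + 215)) - 72/(-292)) + 4*(-732) = (-756/(1/811) - 72*(-1/292)) - 2928 = (-756/1/811 + 18/73) - 2928 = (-756*811 + 18/73) - 2928 = (-613116 + 18/73) - 2928 = -44757450/73 - 2928 = -44971194/73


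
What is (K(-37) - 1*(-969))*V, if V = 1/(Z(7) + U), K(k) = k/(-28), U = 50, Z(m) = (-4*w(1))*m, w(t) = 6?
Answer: -27169/3304 ≈ -8.2231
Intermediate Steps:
Z(m) = -24*m (Z(m) = (-4*6)*m = -24*m)
K(k) = -k/28 (K(k) = k*(-1/28) = -k/28)
V = -1/118 (V = 1/(-24*7 + 50) = 1/(-168 + 50) = 1/(-118) = -1/118 ≈ -0.0084746)
(K(-37) - 1*(-969))*V = (-1/28*(-37) - 1*(-969))*(-1/118) = (37/28 + 969)*(-1/118) = (27169/28)*(-1/118) = -27169/3304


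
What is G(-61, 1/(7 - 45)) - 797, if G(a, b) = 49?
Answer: -748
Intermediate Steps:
G(-61, 1/(7 - 45)) - 797 = 49 - 797 = -748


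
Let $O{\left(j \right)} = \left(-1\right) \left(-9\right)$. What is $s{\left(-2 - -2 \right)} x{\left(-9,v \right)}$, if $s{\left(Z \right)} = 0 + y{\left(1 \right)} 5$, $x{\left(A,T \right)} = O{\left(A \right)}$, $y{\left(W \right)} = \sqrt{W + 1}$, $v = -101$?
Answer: $45 \sqrt{2} \approx 63.64$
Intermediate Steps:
$y{\left(W \right)} = \sqrt{1 + W}$
$O{\left(j \right)} = 9$
$x{\left(A,T \right)} = 9$
$s{\left(Z \right)} = 5 \sqrt{2}$ ($s{\left(Z \right)} = 0 + \sqrt{1 + 1} \cdot 5 = 0 + \sqrt{2} \cdot 5 = 0 + 5 \sqrt{2} = 5 \sqrt{2}$)
$s{\left(-2 - -2 \right)} x{\left(-9,v \right)} = 5 \sqrt{2} \cdot 9 = 45 \sqrt{2}$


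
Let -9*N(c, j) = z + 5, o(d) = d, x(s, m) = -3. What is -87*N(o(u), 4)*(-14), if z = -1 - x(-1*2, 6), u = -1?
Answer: -2842/3 ≈ -947.33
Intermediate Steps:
z = 2 (z = -1 - 1*(-3) = -1 + 3 = 2)
N(c, j) = -7/9 (N(c, j) = -(2 + 5)/9 = -1/9*7 = -7/9)
-87*N(o(u), 4)*(-14) = -87*(-7/9)*(-14) = (203/3)*(-14) = -2842/3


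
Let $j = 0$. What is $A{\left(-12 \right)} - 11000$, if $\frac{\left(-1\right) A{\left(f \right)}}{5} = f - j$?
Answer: $-10940$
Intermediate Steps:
$A{\left(f \right)} = - 5 f$ ($A{\left(f \right)} = - 5 \left(f - 0\right) = - 5 \left(f + 0\right) = - 5 f$)
$A{\left(-12 \right)} - 11000 = \left(-5\right) \left(-12\right) - 11000 = 60 - 11000 = -10940$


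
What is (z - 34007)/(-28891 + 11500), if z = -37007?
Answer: 71014/17391 ≈ 4.0834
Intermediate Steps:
(z - 34007)/(-28891 + 11500) = (-37007 - 34007)/(-28891 + 11500) = -71014/(-17391) = -71014*(-1/17391) = 71014/17391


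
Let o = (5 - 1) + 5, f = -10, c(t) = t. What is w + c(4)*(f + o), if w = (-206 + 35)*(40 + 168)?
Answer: -35572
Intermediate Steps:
o = 9 (o = 4 + 5 = 9)
w = -35568 (w = -171*208 = -35568)
w + c(4)*(f + o) = -35568 + 4*(-10 + 9) = -35568 + 4*(-1) = -35568 - 4 = -35572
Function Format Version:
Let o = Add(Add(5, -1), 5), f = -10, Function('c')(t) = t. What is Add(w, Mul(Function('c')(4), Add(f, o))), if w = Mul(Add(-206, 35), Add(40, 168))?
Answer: -35572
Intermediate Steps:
o = 9 (o = Add(4, 5) = 9)
w = -35568 (w = Mul(-171, 208) = -35568)
Add(w, Mul(Function('c')(4), Add(f, o))) = Add(-35568, Mul(4, Add(-10, 9))) = Add(-35568, Mul(4, -1)) = Add(-35568, -4) = -35572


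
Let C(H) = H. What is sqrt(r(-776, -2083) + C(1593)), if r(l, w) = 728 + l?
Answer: sqrt(1545) ≈ 39.306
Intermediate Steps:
sqrt(r(-776, -2083) + C(1593)) = sqrt((728 - 776) + 1593) = sqrt(-48 + 1593) = sqrt(1545)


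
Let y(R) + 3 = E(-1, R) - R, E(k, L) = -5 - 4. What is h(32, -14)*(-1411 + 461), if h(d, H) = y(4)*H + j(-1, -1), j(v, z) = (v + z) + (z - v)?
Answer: -210900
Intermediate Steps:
j(v, z) = 2*z
E(k, L) = -9
y(R) = -12 - R (y(R) = -3 + (-9 - R) = -12 - R)
h(d, H) = -2 - 16*H (h(d, H) = (-12 - 1*4)*H + 2*(-1) = (-12 - 4)*H - 2 = -16*H - 2 = -2 - 16*H)
h(32, -14)*(-1411 + 461) = (-2 - 16*(-14))*(-1411 + 461) = (-2 + 224)*(-950) = 222*(-950) = -210900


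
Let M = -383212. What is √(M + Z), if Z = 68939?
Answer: I*√314273 ≈ 560.6*I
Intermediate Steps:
√(M + Z) = √(-383212 + 68939) = √(-314273) = I*√314273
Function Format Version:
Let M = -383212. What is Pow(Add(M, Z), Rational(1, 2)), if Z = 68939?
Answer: Mul(I, Pow(314273, Rational(1, 2))) ≈ Mul(560.60, I)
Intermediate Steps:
Pow(Add(M, Z), Rational(1, 2)) = Pow(Add(-383212, 68939), Rational(1, 2)) = Pow(-314273, Rational(1, 2)) = Mul(I, Pow(314273, Rational(1, 2)))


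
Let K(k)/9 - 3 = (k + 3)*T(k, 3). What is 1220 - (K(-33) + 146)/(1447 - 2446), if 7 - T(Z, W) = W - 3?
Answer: 1217063/999 ≈ 1218.3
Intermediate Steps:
T(Z, W) = 10 - W (T(Z, W) = 7 - (W - 3) = 7 - (-3 + W) = 7 + (3 - W) = 10 - W)
K(k) = 216 + 63*k (K(k) = 27 + 9*((k + 3)*(10 - 1*3)) = 27 + 9*((3 + k)*(10 - 3)) = 27 + 9*((3 + k)*7) = 27 + 9*(21 + 7*k) = 27 + (189 + 63*k) = 216 + 63*k)
1220 - (K(-33) + 146)/(1447 - 2446) = 1220 - ((216 + 63*(-33)) + 146)/(1447 - 2446) = 1220 - ((216 - 2079) + 146)/(-999) = 1220 - (-1863 + 146)*(-1)/999 = 1220 - (-1717)*(-1)/999 = 1220 - 1*1717/999 = 1220 - 1717/999 = 1217063/999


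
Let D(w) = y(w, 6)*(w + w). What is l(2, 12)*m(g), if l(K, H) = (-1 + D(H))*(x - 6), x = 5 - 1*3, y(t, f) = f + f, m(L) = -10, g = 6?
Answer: 11480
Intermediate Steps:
y(t, f) = 2*f
x = 2 (x = 5 - 3 = 2)
D(w) = 24*w (D(w) = (2*6)*(w + w) = 12*(2*w) = 24*w)
l(K, H) = 4 - 96*H (l(K, H) = (-1 + 24*H)*(2 - 6) = (-1 + 24*H)*(-4) = 4 - 96*H)
l(2, 12)*m(g) = (4 - 96*12)*(-10) = (4 - 1152)*(-10) = -1148*(-10) = 11480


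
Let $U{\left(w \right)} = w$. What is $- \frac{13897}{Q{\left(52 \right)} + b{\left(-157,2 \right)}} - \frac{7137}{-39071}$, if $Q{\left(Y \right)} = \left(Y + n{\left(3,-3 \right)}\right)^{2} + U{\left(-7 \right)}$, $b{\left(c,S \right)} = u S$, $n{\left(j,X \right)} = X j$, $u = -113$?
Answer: $- \frac{531436295}{63138736} \approx -8.417$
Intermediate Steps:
$b{\left(c,S \right)} = - 113 S$
$Q{\left(Y \right)} = -7 + \left(-9 + Y\right)^{2}$ ($Q{\left(Y \right)} = \left(Y - 9\right)^{2} - 7 = \left(-9 + Y\right)^{2} - 7 = -7 + \left(-9 + Y\right)^{2}$)
$- \frac{13897}{Q{\left(52 \right)} + b{\left(-157,2 \right)}} - \frac{7137}{-39071} = - \frac{13897}{\left(-7 + \left(-9 + 52\right)^{2}\right) - 226} - \frac{7137}{-39071} = - \frac{13897}{\left(-7 + 43^{2}\right) - 226} - - \frac{7137}{39071} = - \frac{13897}{\left(-7 + 1849\right) - 226} + \frac{7137}{39071} = - \frac{13897}{1842 - 226} + \frac{7137}{39071} = - \frac{13897}{1616} + \frac{7137}{39071} = - \frac{531436295}{63138736}$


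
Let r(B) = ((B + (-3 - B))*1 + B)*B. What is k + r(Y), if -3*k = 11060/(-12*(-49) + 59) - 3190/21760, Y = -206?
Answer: 60606567699/1407872 ≈ 43048.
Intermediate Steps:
k = -7953389/1407872 (k = -(11060/(-12*(-49) + 59) - 3190/21760)/3 = -(11060/(588 + 59) - 3190*1/21760)/3 = -(11060/647 - 319/2176)/3 = -⅓*23860167/1407872 = -7953389/1407872 ≈ -5.6492)
r(B) = B*(-3 + B) (r(B) = (-3*1 + B)*B = (-3 + B)*B = B*(-3 + B))
k + r(Y) = -7953389/1407872 - 206*(-3 - 206) = -7953389/1407872 - 206*(-209) = -7953389/1407872 + 43054 = 60606567699/1407872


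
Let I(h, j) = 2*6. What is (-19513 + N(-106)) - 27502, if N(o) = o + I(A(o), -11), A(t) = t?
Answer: -47109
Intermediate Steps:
I(h, j) = 12
N(o) = 12 + o (N(o) = o + 12 = 12 + o)
(-19513 + N(-106)) - 27502 = (-19513 + (12 - 106)) - 27502 = (-19513 - 94) - 27502 = -19607 - 27502 = -47109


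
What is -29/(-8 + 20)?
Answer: -29/12 ≈ -2.4167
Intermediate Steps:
-29/(-8 + 20) = -29/12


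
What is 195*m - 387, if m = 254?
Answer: 49143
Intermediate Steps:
195*m - 387 = 195*254 - 387 = 49530 - 387 = 49143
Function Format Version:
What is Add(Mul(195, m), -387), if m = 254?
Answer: 49143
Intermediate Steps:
Add(Mul(195, m), -387) = Add(Mul(195, 254), -387) = Add(49530, -387) = 49143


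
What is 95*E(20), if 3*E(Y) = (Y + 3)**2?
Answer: 50255/3 ≈ 16752.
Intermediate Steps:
E(Y) = (3 + Y)**2/3 (E(Y) = (Y + 3)**2/3 = (3 + Y)**2/3)
95*E(20) = 95*((3 + 20)**2/3) = 95*((1/3)*23**2) = 95*((1/3)*529) = 95*(529/3) = 50255/3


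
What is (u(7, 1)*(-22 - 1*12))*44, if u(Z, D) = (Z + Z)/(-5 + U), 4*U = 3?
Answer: 4928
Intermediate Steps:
U = ¾ (U = (¼)*3 = ¾ ≈ 0.75000)
u(Z, D) = -8*Z/17 (u(Z, D) = (Z + Z)/(-5 + ¾) = (2*Z)/(-17/4) = (2*Z)*(-4/17) = -8*Z/17)
(u(7, 1)*(-22 - 1*12))*44 = ((-8/17*7)*(-22 - 1*12))*44 = -56*(-22 - 12)/17*44 = -56/17*(-34)*44 = 112*44 = 4928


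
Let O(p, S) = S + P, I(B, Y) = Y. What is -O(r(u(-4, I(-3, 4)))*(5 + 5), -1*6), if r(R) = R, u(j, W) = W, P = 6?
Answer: 0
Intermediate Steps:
O(p, S) = 6 + S (O(p, S) = S + 6 = 6 + S)
-O(r(u(-4, I(-3, 4)))*(5 + 5), -1*6) = -(6 - 1*6) = -(6 - 6) = -1*0 = 0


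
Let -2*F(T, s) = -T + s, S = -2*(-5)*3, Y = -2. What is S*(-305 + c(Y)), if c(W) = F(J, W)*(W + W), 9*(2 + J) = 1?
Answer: -27470/3 ≈ -9156.7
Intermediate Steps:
J = -17/9 (J = -2 + (⅑)*1 = -2 + ⅑ = -17/9 ≈ -1.8889)
S = 30 (S = 10*3 = 30)
F(T, s) = T/2 - s/2 (F(T, s) = -(-T + s)/2 = -(s - T)/2 = T/2 - s/2)
c(W) = 2*W*(-17/18 - W/2) (c(W) = ((½)*(-17/9) - W/2)*(W + W) = (-17/18 - W/2)*(2*W) = 2*W*(-17/18 - W/2))
S*(-305 + c(Y)) = 30*(-305 - ⅑*(-2)*(17 + 9*(-2))) = 30*(-305 - ⅑*(-2)*(17 - 18)) = 30*(-305 - ⅑*(-2)*(-1)) = 30*(-305 - 2/9) = 30*(-2747/9) = -27470/3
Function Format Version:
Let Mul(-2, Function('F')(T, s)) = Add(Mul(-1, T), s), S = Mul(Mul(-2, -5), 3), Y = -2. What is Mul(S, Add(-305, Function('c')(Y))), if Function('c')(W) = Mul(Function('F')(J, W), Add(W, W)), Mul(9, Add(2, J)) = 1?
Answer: Rational(-27470, 3) ≈ -9156.7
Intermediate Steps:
J = Rational(-17, 9) (J = Add(-2, Mul(Rational(1, 9), 1)) = Add(-2, Rational(1, 9)) = Rational(-17, 9) ≈ -1.8889)
S = 30 (S = Mul(10, 3) = 30)
Function('F')(T, s) = Add(Mul(Rational(1, 2), T), Mul(Rational(-1, 2), s)) (Function('F')(T, s) = Mul(Rational(-1, 2), Add(Mul(-1, T), s)) = Mul(Rational(-1, 2), Add(s, Mul(-1, T))) = Add(Mul(Rational(1, 2), T), Mul(Rational(-1, 2), s)))
Function('c')(W) = Mul(2, W, Add(Rational(-17, 18), Mul(Rational(-1, 2), W))) (Function('c')(W) = Mul(Add(Mul(Rational(1, 2), Rational(-17, 9)), Mul(Rational(-1, 2), W)), Add(W, W)) = Mul(Add(Rational(-17, 18), Mul(Rational(-1, 2), W)), Mul(2, W)) = Mul(2, W, Add(Rational(-17, 18), Mul(Rational(-1, 2), W))))
Mul(S, Add(-305, Function('c')(Y))) = Mul(30, Add(-305, Mul(Rational(-1, 9), -2, Add(17, Mul(9, -2))))) = Mul(30, Add(-305, Mul(Rational(-1, 9), -2, Add(17, -18)))) = Mul(30, Add(-305, Mul(Rational(-1, 9), -2, -1))) = Mul(30, Add(-305, Rational(-2, 9))) = Mul(30, Rational(-2747, 9)) = Rational(-27470, 3)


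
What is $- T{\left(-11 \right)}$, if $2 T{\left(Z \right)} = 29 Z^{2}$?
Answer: $- \frac{3509}{2} \approx -1754.5$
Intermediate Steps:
$T{\left(Z \right)} = \frac{29 Z^{2}}{2}$
$- T{\left(-11 \right)} = - \frac{29 \left(-11\right)^{2}}{2} = - \frac{29 \cdot 121}{2} = \left(-1\right) \frac{3509}{2} = - \frac{3509}{2}$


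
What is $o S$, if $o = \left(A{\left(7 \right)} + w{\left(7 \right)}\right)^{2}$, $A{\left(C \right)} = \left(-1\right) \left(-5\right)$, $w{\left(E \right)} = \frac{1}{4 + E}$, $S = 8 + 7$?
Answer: $\frac{47040}{121} \approx 388.76$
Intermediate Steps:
$S = 15$
$A{\left(C \right)} = 5$
$o = \frac{3136}{121}$ ($o = \left(5 + \frac{1}{4 + 7}\right)^{2} = \left(5 + \frac{1}{11}\right)^{2} = \left(\frac{56}{11}\right)^{2} = \frac{3136}{121} \approx 25.917$)
$o S = \frac{3136}{121} \cdot 15 = \frac{47040}{121}$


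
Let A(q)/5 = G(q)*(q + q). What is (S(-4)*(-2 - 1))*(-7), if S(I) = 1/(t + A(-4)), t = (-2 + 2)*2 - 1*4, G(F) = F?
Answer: 7/52 ≈ 0.13462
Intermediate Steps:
A(q) = 10*q**2 (A(q) = 5*(q*(q + q)) = 5*(q*(2*q)) = 5*(2*q**2) = 10*q**2)
t = -4 (t = 0*2 - 4 = 0 - 4 = -4)
S(I) = 1/156 (S(I) = 1/(-4 + 10*(-4)**2) = 1/(-4 + 10*16) = 1/(-4 + 160) = 1/156)
(S(-4)*(-2 - 1))*(-7) = ((-2 - 1)/156)*(-7) = ((1/156)*(-3))*(-7) = -1/52*(-7) = 7/52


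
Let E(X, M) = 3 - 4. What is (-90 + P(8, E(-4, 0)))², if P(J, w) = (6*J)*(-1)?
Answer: 19044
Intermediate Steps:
E(X, M) = -1
P(J, w) = -6*J
(-90 + P(8, E(-4, 0)))² = (-90 - 6*8)² = (-90 - 48)² = (-138)² = 19044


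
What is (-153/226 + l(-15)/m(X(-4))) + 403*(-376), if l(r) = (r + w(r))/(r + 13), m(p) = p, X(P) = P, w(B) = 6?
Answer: -136982941/904 ≈ -1.5153e+5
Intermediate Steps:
l(r) = (6 + r)/(13 + r) (l(r) = (r + 6)/(r + 13) = (6 + r)/(13 + r))
(-153/226 + l(-15)/m(X(-4))) + 403*(-376) = (-153/226 + ((6 - 15)/(13 - 15))/(-4)) + 403*(-376) = (-153*1/226 + (-9/(-2))*(-¼)) - 151528 = (-153/226 - ½*(-9)*(-¼)) - 151528 = (-153/226 + (9/2)*(-¼)) - 151528 = (-153/226 - 9/8) - 151528 = -1629/904 - 151528 = -136982941/904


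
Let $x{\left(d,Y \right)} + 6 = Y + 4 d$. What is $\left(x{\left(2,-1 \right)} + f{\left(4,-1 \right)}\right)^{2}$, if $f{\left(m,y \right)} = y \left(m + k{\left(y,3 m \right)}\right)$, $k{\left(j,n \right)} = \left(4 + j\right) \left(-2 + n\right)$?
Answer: $1089$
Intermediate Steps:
$k{\left(j,n \right)} = \left(-2 + n\right) \left(4 + j\right)$
$f{\left(m,y \right)} = y \left(-8 - 2 y + 13 m + 3 m y\right)$ ($f{\left(m,y \right)} = y \left(m + \left(-8 - 2 y + 4 \cdot 3 m + y 3 m\right)\right) = y \left(m + \left(-8 - 2 y + 12 m + 3 m y\right)\right) = y \left(-8 - 2 y + 13 m + 3 m y\right)$)
$x{\left(d,Y \right)} = -6 + Y + 4 d$ ($x{\left(d,Y \right)} = -6 + \left(Y + 4 d\right) = -6 + Y + 4 d$)
$\left(x{\left(2,-1 \right)} + f{\left(4,-1 \right)}\right)^{2} = \left(\left(-6 - 1 + 4 \cdot 2\right) - \left(-8 - -2 + 13 \cdot 4 + 3 \cdot 4 \left(-1\right)\right)\right)^{2} = \left(\left(-6 - 1 + 8\right) - \left(-8 + 2 + 52 - 12\right)\right)^{2} = \left(1 - 34\right)^{2} = \left(-33\right)^{2} = 1089$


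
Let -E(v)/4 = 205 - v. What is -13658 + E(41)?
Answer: -14314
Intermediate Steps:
E(v) = -820 + 4*v (E(v) = -4*(205 - v) = -820 + 4*v)
-13658 + E(41) = -13658 + (-820 + 4*41) = -13658 + (-820 + 164) = -13658 - 656 = -14314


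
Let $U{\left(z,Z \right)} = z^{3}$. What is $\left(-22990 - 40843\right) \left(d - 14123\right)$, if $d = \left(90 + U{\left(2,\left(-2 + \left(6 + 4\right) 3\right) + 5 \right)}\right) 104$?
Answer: $250927523$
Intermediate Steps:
$d = 10192$ ($d = \left(90 + 2^{3}\right) 104 = \left(90 + 8\right) 104 = 98 \cdot 104 = 10192$)
$\left(-22990 - 40843\right) \left(d - 14123\right) = \left(-22990 - 40843\right) \left(10192 - 14123\right) = \left(-63833\right) \left(-3931\right) = 250927523$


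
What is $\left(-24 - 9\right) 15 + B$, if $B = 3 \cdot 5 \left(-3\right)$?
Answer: $-540$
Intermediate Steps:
$B = -45$ ($B = 15 \left(-3\right) = -45$)
$\left(-24 - 9\right) 15 + B = \left(-24 - 9\right) 15 - 45 = \left(-33\right) 15 - 45 = -495 - 45 = -540$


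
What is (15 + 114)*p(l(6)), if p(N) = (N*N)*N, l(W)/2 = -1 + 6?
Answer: 129000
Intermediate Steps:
l(W) = 10 (l(W) = 2*(-1 + 6) = 2*5 = 10)
p(N) = N**3 (p(N) = N**2*N = N**3)
(15 + 114)*p(l(6)) = (15 + 114)*10**3 = 129*1000 = 129000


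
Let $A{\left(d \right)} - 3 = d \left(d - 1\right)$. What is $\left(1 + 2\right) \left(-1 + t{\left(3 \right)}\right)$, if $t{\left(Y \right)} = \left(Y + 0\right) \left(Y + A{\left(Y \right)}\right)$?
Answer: $105$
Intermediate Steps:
$A{\left(d \right)} = 3 + d \left(-1 + d\right)$ ($A{\left(d \right)} = 3 + d \left(d - 1\right) = 3 + d \left(-1 + d\right)$)
$t{\left(Y \right)} = Y \left(3 + Y^{2}\right)$ ($t{\left(Y \right)} = \left(Y + 0\right) \left(Y + \left(3 + Y^{2} - Y\right)\right) = Y \left(3 + Y^{2}\right)$)
$\left(1 + 2\right) \left(-1 + t{\left(3 \right)}\right) = \left(1 + 2\right) \left(-1 + 3 \left(3 + 3^{2}\right)\right) = 3 \left(-1 + 3 \left(3 + 9\right)\right) = 3 \left(-1 + 3 \cdot 12\right) = 3 \left(-1 + 36\right) = 3 \cdot 35 = 105$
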